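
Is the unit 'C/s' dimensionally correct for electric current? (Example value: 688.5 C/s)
Yes

electric current has SI base units: A
C/s reduces to the same SI base units, so it is a valid unit for electric current.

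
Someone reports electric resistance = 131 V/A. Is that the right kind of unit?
Yes

electric resistance has SI base units: kg * m^2 / (A^2 * s^3)
V/A reduces to the same SI base units, so it is a valid unit for electric resistance.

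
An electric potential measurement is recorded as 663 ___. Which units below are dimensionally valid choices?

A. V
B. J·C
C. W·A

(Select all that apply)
A

electric potential has SI base units: kg * m^2 / (A * s^3)

Checking each option against kg * m^2 / (A * s^3):
  A. V: ✓ matches
  B. J·C: ✗ does not match
  C. W·A: ✗ does not match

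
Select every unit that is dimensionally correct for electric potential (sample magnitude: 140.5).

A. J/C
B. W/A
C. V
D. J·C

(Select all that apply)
A, B, C

electric potential has SI base units: kg * m^2 / (A * s^3)

Checking each option against kg * m^2 / (A * s^3):
  A. J/C: ✓ matches
  B. W/A: ✓ matches
  C. V: ✓ matches
  D. J·C: ✗ does not match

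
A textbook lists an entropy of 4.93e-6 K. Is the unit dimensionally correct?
No

entropy has SI base units: kg * m^2 / (s^2 * K)
K does NOT reduce to kg * m^2 / (s^2 * K); a valid unit for entropy would be e.g. J/K.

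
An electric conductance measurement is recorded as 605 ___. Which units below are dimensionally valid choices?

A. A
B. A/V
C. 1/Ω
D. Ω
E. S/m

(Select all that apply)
B, C

electric conductance has SI base units: A^2 * s^3 / (kg * m^2)

Checking each option against A^2 * s^3 / (kg * m^2):
  A. A: ✗ does not match
  B. A/V: ✓ matches
  C. 1/Ω: ✓ matches
  D. Ω: ✗ does not match
  E. S/m: ✗ does not match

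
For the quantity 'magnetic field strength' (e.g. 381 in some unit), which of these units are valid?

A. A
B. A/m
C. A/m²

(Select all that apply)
B

magnetic field strength has SI base units: A / m

Checking each option against A / m:
  A. A: ✗ does not match
  B. A/m: ✓ matches
  C. A/m²: ✗ does not match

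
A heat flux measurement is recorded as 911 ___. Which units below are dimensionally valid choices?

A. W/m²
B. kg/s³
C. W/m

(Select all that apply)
A, B

heat flux has SI base units: kg / s^3

Checking each option against kg / s^3:
  A. W/m²: ✓ matches
  B. kg/s³: ✓ matches
  C. W/m: ✗ does not match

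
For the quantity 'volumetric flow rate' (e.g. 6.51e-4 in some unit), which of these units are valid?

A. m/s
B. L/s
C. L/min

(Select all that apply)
B, C

volumetric flow rate has SI base units: m^3 / s

Checking each option against m^3 / s:
  A. m/s: ✗ does not match
  B. L/s: ✓ matches
  C. L/min: ✓ matches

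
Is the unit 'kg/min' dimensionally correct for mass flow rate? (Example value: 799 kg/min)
Yes

mass flow rate has SI base units: kg / s
kg/min reduces to the same SI base units, so it is a valid unit for mass flow rate.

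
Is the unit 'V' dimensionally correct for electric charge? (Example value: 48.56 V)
No

electric charge has SI base units: A * s
V does NOT reduce to A * s; a valid unit for electric charge would be e.g. C.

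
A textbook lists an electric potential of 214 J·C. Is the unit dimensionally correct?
No

electric potential has SI base units: kg * m^2 / (A * s^3)
J·C does NOT reduce to kg * m^2 / (A * s^3); a valid unit for electric potential would be e.g. V.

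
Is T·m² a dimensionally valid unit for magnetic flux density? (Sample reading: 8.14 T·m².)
No

magnetic flux density has SI base units: kg / (A * s^2)
T·m² does NOT reduce to kg / (A * s^2); a valid unit for magnetic flux density would be e.g. T.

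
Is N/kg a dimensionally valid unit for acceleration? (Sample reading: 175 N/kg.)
Yes

acceleration has SI base units: m / s^2
N/kg reduces to the same SI base units, so it is a valid unit for acceleration.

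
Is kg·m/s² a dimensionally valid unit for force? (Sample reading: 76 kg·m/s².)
Yes

force has SI base units: kg * m / s^2
kg·m/s² reduces to the same SI base units, so it is a valid unit for force.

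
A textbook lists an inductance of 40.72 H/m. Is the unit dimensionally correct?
No

inductance has SI base units: kg * m^2 / (A^2 * s^2)
H/m does NOT reduce to kg * m^2 / (A^2 * s^2); a valid unit for inductance would be e.g. H.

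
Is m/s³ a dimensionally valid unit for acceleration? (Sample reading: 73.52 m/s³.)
No

acceleration has SI base units: m / s^2
m/s³ does NOT reduce to m / s^2; a valid unit for acceleration would be e.g. m/s².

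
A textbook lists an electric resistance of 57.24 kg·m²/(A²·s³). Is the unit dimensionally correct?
Yes

electric resistance has SI base units: kg * m^2 / (A^2 * s^3)
kg·m²/(A²·s³) reduces to the same SI base units, so it is a valid unit for electric resistance.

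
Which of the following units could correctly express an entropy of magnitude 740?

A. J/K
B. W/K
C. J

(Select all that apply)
A

entropy has SI base units: kg * m^2 / (s^2 * K)

Checking each option against kg * m^2 / (s^2 * K):
  A. J/K: ✓ matches
  B. W/K: ✗ does not match
  C. J: ✗ does not match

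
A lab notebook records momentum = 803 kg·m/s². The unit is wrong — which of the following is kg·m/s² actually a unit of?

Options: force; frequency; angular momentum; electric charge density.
force

momentum should have units dimensionally equivalent to kg * m / s (e.g. kg·m/s).
The given unit 'kg·m/s²' reduces to kg * m / s^2. Of the listed options, that is the dimensionality of force.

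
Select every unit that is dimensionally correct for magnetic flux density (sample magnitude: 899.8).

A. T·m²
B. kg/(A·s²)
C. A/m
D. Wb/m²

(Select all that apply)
B, D

magnetic flux density has SI base units: kg / (A * s^2)

Checking each option against kg / (A * s^2):
  A. T·m²: ✗ does not match
  B. kg/(A·s²): ✓ matches
  C. A/m: ✗ does not match
  D. Wb/m²: ✓ matches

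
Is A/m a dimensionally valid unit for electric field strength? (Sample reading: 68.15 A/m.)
No

electric field strength has SI base units: kg * m / (A * s^3)
A/m does NOT reduce to kg * m / (A * s^3); a valid unit for electric field strength would be e.g. V/m.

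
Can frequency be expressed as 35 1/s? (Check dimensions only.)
Yes

frequency has SI base units: 1 / s
1/s reduces to the same SI base units, so it is a valid unit for frequency.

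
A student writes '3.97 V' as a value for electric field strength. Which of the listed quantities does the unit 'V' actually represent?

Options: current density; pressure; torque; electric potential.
electric potential

electric field strength should have units dimensionally equivalent to kg * m / (A * s^3) (e.g. V/m).
The given unit 'V' reduces to kg * m^2 / (A * s^3). Of the listed options, that is the dimensionality of electric potential.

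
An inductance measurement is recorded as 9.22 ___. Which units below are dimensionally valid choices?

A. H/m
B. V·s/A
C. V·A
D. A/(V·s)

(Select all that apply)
B

inductance has SI base units: kg * m^2 / (A^2 * s^2)

Checking each option against kg * m^2 / (A^2 * s^2):
  A. H/m: ✗ does not match
  B. V·s/A: ✓ matches
  C. V·A: ✗ does not match
  D. A/(V·s): ✗ does not match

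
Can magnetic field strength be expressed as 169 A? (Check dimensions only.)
No

magnetic field strength has SI base units: A / m
A does NOT reduce to A / m; a valid unit for magnetic field strength would be e.g. A/m.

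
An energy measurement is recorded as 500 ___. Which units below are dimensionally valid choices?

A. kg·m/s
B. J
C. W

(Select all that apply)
B

energy has SI base units: kg * m^2 / s^2

Checking each option against kg * m^2 / s^2:
  A. kg·m/s: ✗ does not match
  B. J: ✓ matches
  C. W: ✗ does not match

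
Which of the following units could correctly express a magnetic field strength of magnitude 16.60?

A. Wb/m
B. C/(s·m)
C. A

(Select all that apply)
B

magnetic field strength has SI base units: A / m

Checking each option against A / m:
  A. Wb/m: ✗ does not match
  B. C/(s·m): ✓ matches
  C. A: ✗ does not match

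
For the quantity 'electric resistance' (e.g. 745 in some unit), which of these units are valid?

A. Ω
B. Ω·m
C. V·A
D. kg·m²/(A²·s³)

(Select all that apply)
A, D

electric resistance has SI base units: kg * m^2 / (A^2 * s^3)

Checking each option against kg * m^2 / (A^2 * s^3):
  A. Ω: ✓ matches
  B. Ω·m: ✗ does not match
  C. V·A: ✗ does not match
  D. kg·m²/(A²·s³): ✓ matches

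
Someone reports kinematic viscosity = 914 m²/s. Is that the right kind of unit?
Yes

kinematic viscosity has SI base units: m^2 / s
m²/s reduces to the same SI base units, so it is a valid unit for kinematic viscosity.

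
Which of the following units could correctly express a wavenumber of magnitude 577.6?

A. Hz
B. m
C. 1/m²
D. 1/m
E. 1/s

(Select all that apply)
D

wavenumber has SI base units: 1 / m

Checking each option against 1 / m:
  A. Hz: ✗ does not match
  B. m: ✗ does not match
  C. 1/m²: ✗ does not match
  D. 1/m: ✓ matches
  E. 1/s: ✗ does not match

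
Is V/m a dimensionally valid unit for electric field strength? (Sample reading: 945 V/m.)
Yes

electric field strength has SI base units: kg * m / (A * s^3)
V/m reduces to the same SI base units, so it is a valid unit for electric field strength.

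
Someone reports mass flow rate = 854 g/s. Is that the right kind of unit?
Yes

mass flow rate has SI base units: kg / s
g/s reduces to the same SI base units, so it is a valid unit for mass flow rate.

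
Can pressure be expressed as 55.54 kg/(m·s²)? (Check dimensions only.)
Yes

pressure has SI base units: kg / (m * s^2)
kg/(m·s²) reduces to the same SI base units, so it is a valid unit for pressure.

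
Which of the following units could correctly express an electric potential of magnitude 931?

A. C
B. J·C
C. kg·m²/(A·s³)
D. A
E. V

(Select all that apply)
C, E

electric potential has SI base units: kg * m^2 / (A * s^3)

Checking each option against kg * m^2 / (A * s^3):
  A. C: ✗ does not match
  B. J·C: ✗ does not match
  C. kg·m²/(A·s³): ✓ matches
  D. A: ✗ does not match
  E. V: ✓ matches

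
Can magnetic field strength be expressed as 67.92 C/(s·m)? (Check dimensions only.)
Yes

magnetic field strength has SI base units: A / m
C/(s·m) reduces to the same SI base units, so it is a valid unit for magnetic field strength.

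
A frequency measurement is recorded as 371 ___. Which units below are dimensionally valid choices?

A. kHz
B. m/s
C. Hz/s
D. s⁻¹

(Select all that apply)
A, D

frequency has SI base units: 1 / s

Checking each option against 1 / s:
  A. kHz: ✓ matches
  B. m/s: ✗ does not match
  C. Hz/s: ✗ does not match
  D. s⁻¹: ✓ matches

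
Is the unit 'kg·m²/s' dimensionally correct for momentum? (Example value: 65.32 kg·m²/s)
No

momentum has SI base units: kg * m / s
kg·m²/s does NOT reduce to kg * m / s; a valid unit for momentum would be e.g. kg·m/s.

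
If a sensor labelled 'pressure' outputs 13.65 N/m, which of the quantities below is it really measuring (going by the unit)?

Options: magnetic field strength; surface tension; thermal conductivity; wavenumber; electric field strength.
surface tension

pressure should have units dimensionally equivalent to kg / (m * s^2) (e.g. Pa).
The given unit 'N/m' reduces to kg / s^2. Of the listed options, that is the dimensionality of surface tension.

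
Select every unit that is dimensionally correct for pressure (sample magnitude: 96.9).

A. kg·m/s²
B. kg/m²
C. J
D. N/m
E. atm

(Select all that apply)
E

pressure has SI base units: kg / (m * s^2)

Checking each option against kg / (m * s^2):
  A. kg·m/s²: ✗ does not match
  B. kg/m²: ✗ does not match
  C. J: ✗ does not match
  D. N/m: ✗ does not match
  E. atm: ✓ matches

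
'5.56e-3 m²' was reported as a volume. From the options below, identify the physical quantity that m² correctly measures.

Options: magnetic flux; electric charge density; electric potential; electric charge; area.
area

volume should have units dimensionally equivalent to m^3 (e.g. m³).
The given unit 'm²' reduces to m^2. Of the listed options, that is the dimensionality of area.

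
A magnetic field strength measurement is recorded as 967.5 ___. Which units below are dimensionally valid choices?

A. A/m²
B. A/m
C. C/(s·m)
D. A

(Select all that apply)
B, C

magnetic field strength has SI base units: A / m

Checking each option against A / m:
  A. A/m²: ✗ does not match
  B. A/m: ✓ matches
  C. C/(s·m): ✓ matches
  D. A: ✗ does not match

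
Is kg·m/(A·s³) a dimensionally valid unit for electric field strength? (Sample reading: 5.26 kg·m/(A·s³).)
Yes

electric field strength has SI base units: kg * m / (A * s^3)
kg·m/(A·s³) reduces to the same SI base units, so it is a valid unit for electric field strength.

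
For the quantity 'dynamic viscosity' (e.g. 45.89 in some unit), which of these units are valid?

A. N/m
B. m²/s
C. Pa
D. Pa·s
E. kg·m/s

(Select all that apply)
D

dynamic viscosity has SI base units: kg / (m * s)

Checking each option against kg / (m * s):
  A. N/m: ✗ does not match
  B. m²/s: ✗ does not match
  C. Pa: ✗ does not match
  D. Pa·s: ✓ matches
  E. kg·m/s: ✗ does not match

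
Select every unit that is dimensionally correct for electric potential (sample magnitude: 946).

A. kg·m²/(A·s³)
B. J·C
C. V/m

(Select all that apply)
A

electric potential has SI base units: kg * m^2 / (A * s^3)

Checking each option against kg * m^2 / (A * s^3):
  A. kg·m²/(A·s³): ✓ matches
  B. J·C: ✗ does not match
  C. V/m: ✗ does not match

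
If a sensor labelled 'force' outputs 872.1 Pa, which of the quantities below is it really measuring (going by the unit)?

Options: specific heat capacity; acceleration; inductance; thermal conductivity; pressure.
pressure

force should have units dimensionally equivalent to kg * m / s^2 (e.g. N).
The given unit 'Pa' reduces to kg / (m * s^2). Of the listed options, that is the dimensionality of pressure.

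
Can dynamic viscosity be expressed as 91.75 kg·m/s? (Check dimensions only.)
No

dynamic viscosity has SI base units: kg / (m * s)
kg·m/s does NOT reduce to kg / (m * s); a valid unit for dynamic viscosity would be e.g. Pa·s.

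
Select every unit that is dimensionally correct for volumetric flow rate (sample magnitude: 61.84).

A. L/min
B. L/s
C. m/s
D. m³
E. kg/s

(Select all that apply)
A, B

volumetric flow rate has SI base units: m^3 / s

Checking each option against m^3 / s:
  A. L/min: ✓ matches
  B. L/s: ✓ matches
  C. m/s: ✗ does not match
  D. m³: ✗ does not match
  E. kg/s: ✗ does not match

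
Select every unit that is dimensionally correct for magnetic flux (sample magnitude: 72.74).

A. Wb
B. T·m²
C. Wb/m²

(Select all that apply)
A, B

magnetic flux has SI base units: kg * m^2 / (A * s^2)

Checking each option against kg * m^2 / (A * s^2):
  A. Wb: ✓ matches
  B. T·m²: ✓ matches
  C. Wb/m²: ✗ does not match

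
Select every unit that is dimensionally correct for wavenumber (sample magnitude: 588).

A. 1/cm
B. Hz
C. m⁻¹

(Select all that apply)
A, C

wavenumber has SI base units: 1 / m

Checking each option against 1 / m:
  A. 1/cm: ✓ matches
  B. Hz: ✗ does not match
  C. m⁻¹: ✓ matches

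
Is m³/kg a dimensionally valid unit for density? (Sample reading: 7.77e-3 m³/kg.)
No

density has SI base units: kg / m^3
m³/kg does NOT reduce to kg / m^3; a valid unit for density would be e.g. kg/m³.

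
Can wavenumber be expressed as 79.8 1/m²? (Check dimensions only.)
No

wavenumber has SI base units: 1 / m
1/m² does NOT reduce to 1 / m; a valid unit for wavenumber would be e.g. 1/m.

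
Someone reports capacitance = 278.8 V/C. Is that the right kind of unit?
No

capacitance has SI base units: A^2 * s^4 / (kg * m^2)
V/C does NOT reduce to A^2 * s^4 / (kg * m^2); a valid unit for capacitance would be e.g. F.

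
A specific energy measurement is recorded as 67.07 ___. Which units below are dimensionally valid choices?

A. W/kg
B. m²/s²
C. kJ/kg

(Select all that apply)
B, C

specific energy has SI base units: m^2 / s^2

Checking each option against m^2 / s^2:
  A. W/kg: ✗ does not match
  B. m²/s²: ✓ matches
  C. kJ/kg: ✓ matches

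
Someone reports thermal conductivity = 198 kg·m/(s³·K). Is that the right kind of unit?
Yes

thermal conductivity has SI base units: kg * m / (s^3 * K)
kg·m/(s³·K) reduces to the same SI base units, so it is a valid unit for thermal conductivity.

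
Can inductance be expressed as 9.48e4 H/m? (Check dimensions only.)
No

inductance has SI base units: kg * m^2 / (A^2 * s^2)
H/m does NOT reduce to kg * m^2 / (A^2 * s^2); a valid unit for inductance would be e.g. H.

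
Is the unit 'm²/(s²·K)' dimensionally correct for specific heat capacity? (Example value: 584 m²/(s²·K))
Yes

specific heat capacity has SI base units: m^2 / (s^2 * K)
m²/(s²·K) reduces to the same SI base units, so it is a valid unit for specific heat capacity.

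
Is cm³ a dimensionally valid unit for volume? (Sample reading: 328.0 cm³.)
Yes

volume has SI base units: m^3
cm³ reduces to the same SI base units, so it is a valid unit for volume.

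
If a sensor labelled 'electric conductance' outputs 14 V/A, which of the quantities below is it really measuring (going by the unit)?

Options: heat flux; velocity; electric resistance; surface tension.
electric resistance

electric conductance should have units dimensionally equivalent to A^2 * s^3 / (kg * m^2) (e.g. S).
The given unit 'V/A' reduces to kg * m^2 / (A^2 * s^3). Of the listed options, that is the dimensionality of electric resistance.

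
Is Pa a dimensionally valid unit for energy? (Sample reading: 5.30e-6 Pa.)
No

energy has SI base units: kg * m^2 / s^2
Pa does NOT reduce to kg * m^2 / s^2; a valid unit for energy would be e.g. J.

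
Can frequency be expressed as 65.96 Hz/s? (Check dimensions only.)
No

frequency has SI base units: 1 / s
Hz/s does NOT reduce to 1 / s; a valid unit for frequency would be e.g. Hz.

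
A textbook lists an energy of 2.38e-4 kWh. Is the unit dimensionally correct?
Yes

energy has SI base units: kg * m^2 / s^2
kWh reduces to the same SI base units, so it is a valid unit for energy.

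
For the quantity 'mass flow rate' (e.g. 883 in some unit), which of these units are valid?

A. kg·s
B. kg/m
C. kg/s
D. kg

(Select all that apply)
C

mass flow rate has SI base units: kg / s

Checking each option against kg / s:
  A. kg·s: ✗ does not match
  B. kg/m: ✗ does not match
  C. kg/s: ✓ matches
  D. kg: ✗ does not match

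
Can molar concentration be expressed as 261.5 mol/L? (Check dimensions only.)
Yes

molar concentration has SI base units: mol / m^3
mol/L reduces to the same SI base units, so it is a valid unit for molar concentration.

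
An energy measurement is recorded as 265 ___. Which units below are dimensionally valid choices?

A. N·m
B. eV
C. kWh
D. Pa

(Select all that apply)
A, B, C

energy has SI base units: kg * m^2 / s^2

Checking each option against kg * m^2 / s^2:
  A. N·m: ✓ matches
  B. eV: ✓ matches
  C. kWh: ✓ matches
  D. Pa: ✗ does not match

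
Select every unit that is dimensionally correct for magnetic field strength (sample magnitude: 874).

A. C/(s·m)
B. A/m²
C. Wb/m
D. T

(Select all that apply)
A

magnetic field strength has SI base units: A / m

Checking each option against A / m:
  A. C/(s·m): ✓ matches
  B. A/m²: ✗ does not match
  C. Wb/m: ✗ does not match
  D. T: ✗ does not match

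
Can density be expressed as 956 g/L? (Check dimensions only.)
Yes

density has SI base units: kg / m^3
g/L reduces to the same SI base units, so it is a valid unit for density.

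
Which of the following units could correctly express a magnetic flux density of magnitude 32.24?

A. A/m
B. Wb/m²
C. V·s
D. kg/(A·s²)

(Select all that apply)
B, D

magnetic flux density has SI base units: kg / (A * s^2)

Checking each option against kg / (A * s^2):
  A. A/m: ✗ does not match
  B. Wb/m²: ✓ matches
  C. V·s: ✗ does not match
  D. kg/(A·s²): ✓ matches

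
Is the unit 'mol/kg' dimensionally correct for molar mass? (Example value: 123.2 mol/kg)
No

molar mass has SI base units: kg / mol
mol/kg does NOT reduce to kg / mol; a valid unit for molar mass would be e.g. kg/mol.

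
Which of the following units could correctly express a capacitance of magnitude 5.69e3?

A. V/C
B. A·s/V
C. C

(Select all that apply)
B

capacitance has SI base units: A^2 * s^4 / (kg * m^2)

Checking each option against A^2 * s^4 / (kg * m^2):
  A. V/C: ✗ does not match
  B. A·s/V: ✓ matches
  C. C: ✗ does not match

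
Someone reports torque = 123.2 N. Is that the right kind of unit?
No

torque has SI base units: kg * m^2 / s^2
N does NOT reduce to kg * m^2 / s^2; a valid unit for torque would be e.g. N·m.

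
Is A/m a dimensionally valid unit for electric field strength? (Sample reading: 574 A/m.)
No

electric field strength has SI base units: kg * m / (A * s^3)
A/m does NOT reduce to kg * m / (A * s^3); a valid unit for electric field strength would be e.g. V/m.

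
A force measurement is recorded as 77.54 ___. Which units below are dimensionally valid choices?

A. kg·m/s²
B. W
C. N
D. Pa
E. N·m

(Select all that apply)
A, C

force has SI base units: kg * m / s^2

Checking each option against kg * m / s^2:
  A. kg·m/s²: ✓ matches
  B. W: ✗ does not match
  C. N: ✓ matches
  D. Pa: ✗ does not match
  E. N·m: ✗ does not match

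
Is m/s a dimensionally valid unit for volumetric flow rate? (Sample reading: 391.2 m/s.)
No

volumetric flow rate has SI base units: m^3 / s
m/s does NOT reduce to m^3 / s; a valid unit for volumetric flow rate would be e.g. m³/s.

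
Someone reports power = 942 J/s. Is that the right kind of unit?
Yes

power has SI base units: kg * m^2 / s^3
J/s reduces to the same SI base units, so it is a valid unit for power.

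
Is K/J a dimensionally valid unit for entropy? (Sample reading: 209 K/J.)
No

entropy has SI base units: kg * m^2 / (s^2 * K)
K/J does NOT reduce to kg * m^2 / (s^2 * K); a valid unit for entropy would be e.g. J/K.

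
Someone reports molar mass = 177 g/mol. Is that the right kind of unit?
Yes

molar mass has SI base units: kg / mol
g/mol reduces to the same SI base units, so it is a valid unit for molar mass.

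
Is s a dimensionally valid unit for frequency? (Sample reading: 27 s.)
No

frequency has SI base units: 1 / s
s does NOT reduce to 1 / s; a valid unit for frequency would be e.g. Hz.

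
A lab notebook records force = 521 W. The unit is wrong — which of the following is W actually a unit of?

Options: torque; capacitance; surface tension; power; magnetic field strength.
power

force should have units dimensionally equivalent to kg * m / s^2 (e.g. N).
The given unit 'W' reduces to kg * m^2 / s^3. Of the listed options, that is the dimensionality of power.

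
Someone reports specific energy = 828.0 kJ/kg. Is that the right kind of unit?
Yes

specific energy has SI base units: m^2 / s^2
kJ/kg reduces to the same SI base units, so it is a valid unit for specific energy.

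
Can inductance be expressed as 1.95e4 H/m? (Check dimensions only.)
No

inductance has SI base units: kg * m^2 / (A^2 * s^2)
H/m does NOT reduce to kg * m^2 / (A^2 * s^2); a valid unit for inductance would be e.g. H.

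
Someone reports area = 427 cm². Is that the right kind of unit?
Yes

area has SI base units: m^2
cm² reduces to the same SI base units, so it is a valid unit for area.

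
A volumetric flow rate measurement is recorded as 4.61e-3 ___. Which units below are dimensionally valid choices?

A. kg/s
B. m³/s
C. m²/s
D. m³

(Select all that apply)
B

volumetric flow rate has SI base units: m^3 / s

Checking each option against m^3 / s:
  A. kg/s: ✗ does not match
  B. m³/s: ✓ matches
  C. m²/s: ✗ does not match
  D. m³: ✗ does not match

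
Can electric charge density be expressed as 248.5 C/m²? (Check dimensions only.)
No

electric charge density has SI base units: A * s / m^3
C/m² does NOT reduce to A * s / m^3; a valid unit for electric charge density would be e.g. C/m³.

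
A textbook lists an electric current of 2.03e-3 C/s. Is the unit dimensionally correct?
Yes

electric current has SI base units: A
C/s reduces to the same SI base units, so it is a valid unit for electric current.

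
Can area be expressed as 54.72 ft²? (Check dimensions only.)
Yes

area has SI base units: m^2
ft² reduces to the same SI base units, so it is a valid unit for area.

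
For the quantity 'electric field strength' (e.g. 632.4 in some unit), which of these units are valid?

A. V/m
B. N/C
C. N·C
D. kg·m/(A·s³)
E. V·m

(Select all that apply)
A, B, D

electric field strength has SI base units: kg * m / (A * s^3)

Checking each option against kg * m / (A * s^3):
  A. V/m: ✓ matches
  B. N/C: ✓ matches
  C. N·C: ✗ does not match
  D. kg·m/(A·s³): ✓ matches
  E. V·m: ✗ does not match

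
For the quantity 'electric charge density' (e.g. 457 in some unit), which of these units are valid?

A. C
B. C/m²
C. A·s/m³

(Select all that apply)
C

electric charge density has SI base units: A * s / m^3

Checking each option against A * s / m^3:
  A. C: ✗ does not match
  B. C/m²: ✗ does not match
  C. A·s/m³: ✓ matches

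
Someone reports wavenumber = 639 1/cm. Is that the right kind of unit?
Yes

wavenumber has SI base units: 1 / m
1/cm reduces to the same SI base units, so it is a valid unit for wavenumber.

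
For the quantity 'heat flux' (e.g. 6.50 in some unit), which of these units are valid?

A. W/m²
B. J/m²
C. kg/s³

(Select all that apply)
A, C

heat flux has SI base units: kg / s^3

Checking each option against kg / s^3:
  A. W/m²: ✓ matches
  B. J/m²: ✗ does not match
  C. kg/s³: ✓ matches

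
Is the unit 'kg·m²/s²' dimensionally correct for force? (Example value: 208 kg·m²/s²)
No

force has SI base units: kg * m / s^2
kg·m²/s² does NOT reduce to kg * m / s^2; a valid unit for force would be e.g. N.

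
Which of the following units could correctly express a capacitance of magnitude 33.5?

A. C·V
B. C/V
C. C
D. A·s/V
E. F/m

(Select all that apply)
B, D

capacitance has SI base units: A^2 * s^4 / (kg * m^2)

Checking each option against A^2 * s^4 / (kg * m^2):
  A. C·V: ✗ does not match
  B. C/V: ✓ matches
  C. C: ✗ does not match
  D. A·s/V: ✓ matches
  E. F/m: ✗ does not match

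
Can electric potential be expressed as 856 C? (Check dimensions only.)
No

electric potential has SI base units: kg * m^2 / (A * s^3)
C does NOT reduce to kg * m^2 / (A * s^3); a valid unit for electric potential would be e.g. V.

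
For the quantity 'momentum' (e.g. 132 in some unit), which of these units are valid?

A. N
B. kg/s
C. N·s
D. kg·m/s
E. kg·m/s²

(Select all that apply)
C, D

momentum has SI base units: kg * m / s

Checking each option against kg * m / s:
  A. N: ✗ does not match
  B. kg/s: ✗ does not match
  C. N·s: ✓ matches
  D. kg·m/s: ✓ matches
  E. kg·m/s²: ✗ does not match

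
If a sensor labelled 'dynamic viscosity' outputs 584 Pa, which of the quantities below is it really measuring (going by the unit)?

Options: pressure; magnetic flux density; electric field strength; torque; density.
pressure

dynamic viscosity should have units dimensionally equivalent to kg / (m * s) (e.g. Pa·s).
The given unit 'Pa' reduces to kg / (m * s^2). Of the listed options, that is the dimensionality of pressure.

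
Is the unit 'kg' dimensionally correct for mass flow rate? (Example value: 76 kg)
No

mass flow rate has SI base units: kg / s
kg does NOT reduce to kg / s; a valid unit for mass flow rate would be e.g. kg/s.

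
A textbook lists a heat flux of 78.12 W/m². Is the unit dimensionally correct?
Yes

heat flux has SI base units: kg / s^3
W/m² reduces to the same SI base units, so it is a valid unit for heat flux.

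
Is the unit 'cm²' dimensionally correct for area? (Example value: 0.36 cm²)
Yes

area has SI base units: m^2
cm² reduces to the same SI base units, so it is a valid unit for area.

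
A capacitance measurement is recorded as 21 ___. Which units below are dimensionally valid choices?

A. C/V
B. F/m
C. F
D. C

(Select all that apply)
A, C

capacitance has SI base units: A^2 * s^4 / (kg * m^2)

Checking each option against A^2 * s^4 / (kg * m^2):
  A. C/V: ✓ matches
  B. F/m: ✗ does not match
  C. F: ✓ matches
  D. C: ✗ does not match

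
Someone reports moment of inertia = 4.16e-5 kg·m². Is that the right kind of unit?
Yes

moment of inertia has SI base units: kg * m^2
kg·m² reduces to the same SI base units, so it is a valid unit for moment of inertia.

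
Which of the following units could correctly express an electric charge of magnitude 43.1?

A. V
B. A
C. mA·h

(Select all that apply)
C

electric charge has SI base units: A * s

Checking each option against A * s:
  A. V: ✗ does not match
  B. A: ✗ does not match
  C. mA·h: ✓ matches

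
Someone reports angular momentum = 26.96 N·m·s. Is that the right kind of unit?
Yes

angular momentum has SI base units: kg * m^2 / s
N·m·s reduces to the same SI base units, so it is a valid unit for angular momentum.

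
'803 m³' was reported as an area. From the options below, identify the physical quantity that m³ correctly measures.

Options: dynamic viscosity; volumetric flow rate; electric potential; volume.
volume

area should have units dimensionally equivalent to m^2 (e.g. m²).
The given unit 'm³' reduces to m^3. Of the listed options, that is the dimensionality of volume.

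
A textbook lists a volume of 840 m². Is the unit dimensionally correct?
No

volume has SI base units: m^3
m² does NOT reduce to m^3; a valid unit for volume would be e.g. m³.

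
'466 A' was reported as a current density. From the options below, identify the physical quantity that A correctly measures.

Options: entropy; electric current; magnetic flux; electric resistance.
electric current

current density should have units dimensionally equivalent to A / m^2 (e.g. A/m²).
The given unit 'A' reduces to A. Of the listed options, that is the dimensionality of electric current.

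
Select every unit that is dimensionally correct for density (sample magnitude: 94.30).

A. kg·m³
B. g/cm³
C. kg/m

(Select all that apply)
B

density has SI base units: kg / m^3

Checking each option against kg / m^3:
  A. kg·m³: ✗ does not match
  B. g/cm³: ✓ matches
  C. kg/m: ✗ does not match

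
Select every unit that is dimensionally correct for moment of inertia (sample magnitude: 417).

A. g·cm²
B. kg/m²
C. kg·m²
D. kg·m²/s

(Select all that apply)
A, C

moment of inertia has SI base units: kg * m^2

Checking each option against kg * m^2:
  A. g·cm²: ✓ matches
  B. kg/m²: ✗ does not match
  C. kg·m²: ✓ matches
  D. kg·m²/s: ✗ does not match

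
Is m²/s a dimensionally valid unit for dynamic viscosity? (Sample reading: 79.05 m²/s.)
No

dynamic viscosity has SI base units: kg / (m * s)
m²/s does NOT reduce to kg / (m * s); a valid unit for dynamic viscosity would be e.g. Pa·s.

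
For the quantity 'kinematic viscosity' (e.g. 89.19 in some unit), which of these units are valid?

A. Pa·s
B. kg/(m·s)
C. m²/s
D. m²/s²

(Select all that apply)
C

kinematic viscosity has SI base units: m^2 / s

Checking each option against m^2 / s:
  A. Pa·s: ✗ does not match
  B. kg/(m·s): ✗ does not match
  C. m²/s: ✓ matches
  D. m²/s²: ✗ does not match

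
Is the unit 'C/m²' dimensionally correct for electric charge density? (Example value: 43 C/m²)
No

electric charge density has SI base units: A * s / m^3
C/m² does NOT reduce to A * s / m^3; a valid unit for electric charge density would be e.g. C/m³.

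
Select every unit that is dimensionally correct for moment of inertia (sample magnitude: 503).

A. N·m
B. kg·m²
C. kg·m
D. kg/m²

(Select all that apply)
B

moment of inertia has SI base units: kg * m^2

Checking each option against kg * m^2:
  A. N·m: ✗ does not match
  B. kg·m²: ✓ matches
  C. kg·m: ✗ does not match
  D. kg/m²: ✗ does not match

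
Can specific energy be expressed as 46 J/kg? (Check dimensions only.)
Yes

specific energy has SI base units: m^2 / s^2
J/kg reduces to the same SI base units, so it is a valid unit for specific energy.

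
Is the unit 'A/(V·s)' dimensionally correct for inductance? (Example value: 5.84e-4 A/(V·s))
No

inductance has SI base units: kg * m^2 / (A^2 * s^2)
A/(V·s) does NOT reduce to kg * m^2 / (A^2 * s^2); a valid unit for inductance would be e.g. H.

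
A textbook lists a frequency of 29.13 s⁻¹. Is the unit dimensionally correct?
Yes

frequency has SI base units: 1 / s
s⁻¹ reduces to the same SI base units, so it is a valid unit for frequency.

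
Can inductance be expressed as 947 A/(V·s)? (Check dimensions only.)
No

inductance has SI base units: kg * m^2 / (A^2 * s^2)
A/(V·s) does NOT reduce to kg * m^2 / (A^2 * s^2); a valid unit for inductance would be e.g. H.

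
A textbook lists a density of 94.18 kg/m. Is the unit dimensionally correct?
No

density has SI base units: kg / m^3
kg/m does NOT reduce to kg / m^3; a valid unit for density would be e.g. kg/m³.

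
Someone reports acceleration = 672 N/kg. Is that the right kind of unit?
Yes

acceleration has SI base units: m / s^2
N/kg reduces to the same SI base units, so it is a valid unit for acceleration.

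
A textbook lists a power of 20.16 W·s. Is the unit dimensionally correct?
No

power has SI base units: kg * m^2 / s^3
W·s does NOT reduce to kg * m^2 / s^3; a valid unit for power would be e.g. W.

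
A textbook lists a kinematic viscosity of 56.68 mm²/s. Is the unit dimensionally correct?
Yes

kinematic viscosity has SI base units: m^2 / s
mm²/s reduces to the same SI base units, so it is a valid unit for kinematic viscosity.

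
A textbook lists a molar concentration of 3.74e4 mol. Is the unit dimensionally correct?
No

molar concentration has SI base units: mol / m^3
mol does NOT reduce to mol / m^3; a valid unit for molar concentration would be e.g. mol/m³.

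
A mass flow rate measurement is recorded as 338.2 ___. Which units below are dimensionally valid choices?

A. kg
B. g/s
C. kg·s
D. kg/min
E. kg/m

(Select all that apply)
B, D

mass flow rate has SI base units: kg / s

Checking each option against kg / s:
  A. kg: ✗ does not match
  B. g/s: ✓ matches
  C. kg·s: ✗ does not match
  D. kg/min: ✓ matches
  E. kg/m: ✗ does not match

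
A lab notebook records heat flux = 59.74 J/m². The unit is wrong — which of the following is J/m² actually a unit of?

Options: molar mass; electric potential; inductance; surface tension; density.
surface tension

heat flux should have units dimensionally equivalent to kg / s^3 (e.g. W/m²).
The given unit 'J/m²' reduces to kg / s^2. Of the listed options, that is the dimensionality of surface tension.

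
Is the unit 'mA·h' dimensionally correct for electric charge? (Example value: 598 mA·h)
Yes

electric charge has SI base units: A * s
mA·h reduces to the same SI base units, so it is a valid unit for electric charge.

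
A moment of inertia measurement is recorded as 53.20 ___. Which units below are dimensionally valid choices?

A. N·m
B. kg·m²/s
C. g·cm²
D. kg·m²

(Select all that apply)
C, D

moment of inertia has SI base units: kg * m^2

Checking each option against kg * m^2:
  A. N·m: ✗ does not match
  B. kg·m²/s: ✗ does not match
  C. g·cm²: ✓ matches
  D. kg·m²: ✓ matches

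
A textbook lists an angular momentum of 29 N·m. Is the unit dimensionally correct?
No

angular momentum has SI base units: kg * m^2 / s
N·m does NOT reduce to kg * m^2 / s; a valid unit for angular momentum would be e.g. kg·m²/s.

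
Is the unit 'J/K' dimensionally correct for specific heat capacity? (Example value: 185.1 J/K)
No

specific heat capacity has SI base units: m^2 / (s^2 * K)
J/K does NOT reduce to m^2 / (s^2 * K); a valid unit for specific heat capacity would be e.g. J/(kg·K).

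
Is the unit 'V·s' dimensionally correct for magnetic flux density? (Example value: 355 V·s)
No

magnetic flux density has SI base units: kg / (A * s^2)
V·s does NOT reduce to kg / (A * s^2); a valid unit for magnetic flux density would be e.g. T.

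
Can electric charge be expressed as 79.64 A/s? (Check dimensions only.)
No

electric charge has SI base units: A * s
A/s does NOT reduce to A * s; a valid unit for electric charge would be e.g. C.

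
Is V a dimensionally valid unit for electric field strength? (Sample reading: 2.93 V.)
No

electric field strength has SI base units: kg * m / (A * s^3)
V does NOT reduce to kg * m / (A * s^3); a valid unit for electric field strength would be e.g. V/m.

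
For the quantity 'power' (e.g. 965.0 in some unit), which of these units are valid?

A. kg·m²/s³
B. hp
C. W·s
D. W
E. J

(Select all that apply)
A, B, D

power has SI base units: kg * m^2 / s^3

Checking each option against kg * m^2 / s^3:
  A. kg·m²/s³: ✓ matches
  B. hp: ✓ matches
  C. W·s: ✗ does not match
  D. W: ✓ matches
  E. J: ✗ does not match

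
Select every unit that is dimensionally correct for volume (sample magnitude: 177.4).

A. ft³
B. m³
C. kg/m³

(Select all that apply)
A, B

volume has SI base units: m^3

Checking each option against m^3:
  A. ft³: ✓ matches
  B. m³: ✓ matches
  C. kg/m³: ✗ does not match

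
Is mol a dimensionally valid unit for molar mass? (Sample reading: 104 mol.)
No

molar mass has SI base units: kg / mol
mol does NOT reduce to kg / mol; a valid unit for molar mass would be e.g. kg/mol.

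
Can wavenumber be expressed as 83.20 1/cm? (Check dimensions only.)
Yes

wavenumber has SI base units: 1 / m
1/cm reduces to the same SI base units, so it is a valid unit for wavenumber.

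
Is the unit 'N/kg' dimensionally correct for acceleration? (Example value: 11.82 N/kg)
Yes

acceleration has SI base units: m / s^2
N/kg reduces to the same SI base units, so it is a valid unit for acceleration.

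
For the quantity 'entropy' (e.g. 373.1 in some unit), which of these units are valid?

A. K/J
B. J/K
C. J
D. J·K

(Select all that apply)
B

entropy has SI base units: kg * m^2 / (s^2 * K)

Checking each option against kg * m^2 / (s^2 * K):
  A. K/J: ✗ does not match
  B. J/K: ✓ matches
  C. J: ✗ does not match
  D. J·K: ✗ does not match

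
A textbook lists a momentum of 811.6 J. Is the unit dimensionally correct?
No

momentum has SI base units: kg * m / s
J does NOT reduce to kg * m / s; a valid unit for momentum would be e.g. kg·m/s.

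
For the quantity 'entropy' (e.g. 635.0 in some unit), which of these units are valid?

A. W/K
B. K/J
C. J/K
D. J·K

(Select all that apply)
C

entropy has SI base units: kg * m^2 / (s^2 * K)

Checking each option against kg * m^2 / (s^2 * K):
  A. W/K: ✗ does not match
  B. K/J: ✗ does not match
  C. J/K: ✓ matches
  D. J·K: ✗ does not match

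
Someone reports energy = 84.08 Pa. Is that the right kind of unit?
No

energy has SI base units: kg * m^2 / s^2
Pa does NOT reduce to kg * m^2 / s^2; a valid unit for energy would be e.g. J.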